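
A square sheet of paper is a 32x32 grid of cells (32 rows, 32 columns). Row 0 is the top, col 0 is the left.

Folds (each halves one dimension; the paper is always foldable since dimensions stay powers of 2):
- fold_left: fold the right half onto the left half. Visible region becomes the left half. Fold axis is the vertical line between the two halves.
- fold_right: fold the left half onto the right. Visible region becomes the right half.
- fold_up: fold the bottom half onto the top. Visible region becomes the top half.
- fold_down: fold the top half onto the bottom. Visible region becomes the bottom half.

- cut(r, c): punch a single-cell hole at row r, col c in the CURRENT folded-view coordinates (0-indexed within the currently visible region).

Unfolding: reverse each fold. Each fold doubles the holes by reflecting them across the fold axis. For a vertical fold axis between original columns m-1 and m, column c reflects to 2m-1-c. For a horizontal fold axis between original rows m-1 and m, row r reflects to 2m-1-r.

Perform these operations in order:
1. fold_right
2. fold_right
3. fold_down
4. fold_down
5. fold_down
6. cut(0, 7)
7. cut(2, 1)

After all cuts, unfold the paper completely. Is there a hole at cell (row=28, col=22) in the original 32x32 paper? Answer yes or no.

Op 1 fold_right: fold axis v@16; visible region now rows[0,32) x cols[16,32) = 32x16
Op 2 fold_right: fold axis v@24; visible region now rows[0,32) x cols[24,32) = 32x8
Op 3 fold_down: fold axis h@16; visible region now rows[16,32) x cols[24,32) = 16x8
Op 4 fold_down: fold axis h@24; visible region now rows[24,32) x cols[24,32) = 8x8
Op 5 fold_down: fold axis h@28; visible region now rows[28,32) x cols[24,32) = 4x8
Op 6 cut(0, 7): punch at orig (28,31); cuts so far [(28, 31)]; region rows[28,32) x cols[24,32) = 4x8
Op 7 cut(2, 1): punch at orig (30,25); cuts so far [(28, 31), (30, 25)]; region rows[28,32) x cols[24,32) = 4x8
Unfold 1 (reflect across h@28): 4 holes -> [(25, 25), (27, 31), (28, 31), (30, 25)]
Unfold 2 (reflect across h@24): 8 holes -> [(17, 25), (19, 31), (20, 31), (22, 25), (25, 25), (27, 31), (28, 31), (30, 25)]
Unfold 3 (reflect across h@16): 16 holes -> [(1, 25), (3, 31), (4, 31), (6, 25), (9, 25), (11, 31), (12, 31), (14, 25), (17, 25), (19, 31), (20, 31), (22, 25), (25, 25), (27, 31), (28, 31), (30, 25)]
Unfold 4 (reflect across v@24): 32 holes -> [(1, 22), (1, 25), (3, 16), (3, 31), (4, 16), (4, 31), (6, 22), (6, 25), (9, 22), (9, 25), (11, 16), (11, 31), (12, 16), (12, 31), (14, 22), (14, 25), (17, 22), (17, 25), (19, 16), (19, 31), (20, 16), (20, 31), (22, 22), (22, 25), (25, 22), (25, 25), (27, 16), (27, 31), (28, 16), (28, 31), (30, 22), (30, 25)]
Unfold 5 (reflect across v@16): 64 holes -> [(1, 6), (1, 9), (1, 22), (1, 25), (3, 0), (3, 15), (3, 16), (3, 31), (4, 0), (4, 15), (4, 16), (4, 31), (6, 6), (6, 9), (6, 22), (6, 25), (9, 6), (9, 9), (9, 22), (9, 25), (11, 0), (11, 15), (11, 16), (11, 31), (12, 0), (12, 15), (12, 16), (12, 31), (14, 6), (14, 9), (14, 22), (14, 25), (17, 6), (17, 9), (17, 22), (17, 25), (19, 0), (19, 15), (19, 16), (19, 31), (20, 0), (20, 15), (20, 16), (20, 31), (22, 6), (22, 9), (22, 22), (22, 25), (25, 6), (25, 9), (25, 22), (25, 25), (27, 0), (27, 15), (27, 16), (27, 31), (28, 0), (28, 15), (28, 16), (28, 31), (30, 6), (30, 9), (30, 22), (30, 25)]
Holes: [(1, 6), (1, 9), (1, 22), (1, 25), (3, 0), (3, 15), (3, 16), (3, 31), (4, 0), (4, 15), (4, 16), (4, 31), (6, 6), (6, 9), (6, 22), (6, 25), (9, 6), (9, 9), (9, 22), (9, 25), (11, 0), (11, 15), (11, 16), (11, 31), (12, 0), (12, 15), (12, 16), (12, 31), (14, 6), (14, 9), (14, 22), (14, 25), (17, 6), (17, 9), (17, 22), (17, 25), (19, 0), (19, 15), (19, 16), (19, 31), (20, 0), (20, 15), (20, 16), (20, 31), (22, 6), (22, 9), (22, 22), (22, 25), (25, 6), (25, 9), (25, 22), (25, 25), (27, 0), (27, 15), (27, 16), (27, 31), (28, 0), (28, 15), (28, 16), (28, 31), (30, 6), (30, 9), (30, 22), (30, 25)]

Answer: no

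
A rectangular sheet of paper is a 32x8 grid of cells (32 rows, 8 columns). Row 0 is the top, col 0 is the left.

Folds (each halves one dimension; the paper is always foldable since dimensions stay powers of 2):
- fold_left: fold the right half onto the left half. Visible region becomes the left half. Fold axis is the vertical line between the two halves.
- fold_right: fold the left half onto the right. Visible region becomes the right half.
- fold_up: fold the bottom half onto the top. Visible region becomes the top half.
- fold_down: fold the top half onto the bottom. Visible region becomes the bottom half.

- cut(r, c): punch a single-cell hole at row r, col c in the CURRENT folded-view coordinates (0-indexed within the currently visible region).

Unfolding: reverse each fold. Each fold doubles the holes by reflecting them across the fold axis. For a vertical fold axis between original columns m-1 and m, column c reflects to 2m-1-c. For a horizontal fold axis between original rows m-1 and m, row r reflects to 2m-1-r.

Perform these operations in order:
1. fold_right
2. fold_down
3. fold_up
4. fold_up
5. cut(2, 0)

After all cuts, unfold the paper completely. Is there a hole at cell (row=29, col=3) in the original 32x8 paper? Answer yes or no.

Op 1 fold_right: fold axis v@4; visible region now rows[0,32) x cols[4,8) = 32x4
Op 2 fold_down: fold axis h@16; visible region now rows[16,32) x cols[4,8) = 16x4
Op 3 fold_up: fold axis h@24; visible region now rows[16,24) x cols[4,8) = 8x4
Op 4 fold_up: fold axis h@20; visible region now rows[16,20) x cols[4,8) = 4x4
Op 5 cut(2, 0): punch at orig (18,4); cuts so far [(18, 4)]; region rows[16,20) x cols[4,8) = 4x4
Unfold 1 (reflect across h@20): 2 holes -> [(18, 4), (21, 4)]
Unfold 2 (reflect across h@24): 4 holes -> [(18, 4), (21, 4), (26, 4), (29, 4)]
Unfold 3 (reflect across h@16): 8 holes -> [(2, 4), (5, 4), (10, 4), (13, 4), (18, 4), (21, 4), (26, 4), (29, 4)]
Unfold 4 (reflect across v@4): 16 holes -> [(2, 3), (2, 4), (5, 3), (5, 4), (10, 3), (10, 4), (13, 3), (13, 4), (18, 3), (18, 4), (21, 3), (21, 4), (26, 3), (26, 4), (29, 3), (29, 4)]
Holes: [(2, 3), (2, 4), (5, 3), (5, 4), (10, 3), (10, 4), (13, 3), (13, 4), (18, 3), (18, 4), (21, 3), (21, 4), (26, 3), (26, 4), (29, 3), (29, 4)]

Answer: yes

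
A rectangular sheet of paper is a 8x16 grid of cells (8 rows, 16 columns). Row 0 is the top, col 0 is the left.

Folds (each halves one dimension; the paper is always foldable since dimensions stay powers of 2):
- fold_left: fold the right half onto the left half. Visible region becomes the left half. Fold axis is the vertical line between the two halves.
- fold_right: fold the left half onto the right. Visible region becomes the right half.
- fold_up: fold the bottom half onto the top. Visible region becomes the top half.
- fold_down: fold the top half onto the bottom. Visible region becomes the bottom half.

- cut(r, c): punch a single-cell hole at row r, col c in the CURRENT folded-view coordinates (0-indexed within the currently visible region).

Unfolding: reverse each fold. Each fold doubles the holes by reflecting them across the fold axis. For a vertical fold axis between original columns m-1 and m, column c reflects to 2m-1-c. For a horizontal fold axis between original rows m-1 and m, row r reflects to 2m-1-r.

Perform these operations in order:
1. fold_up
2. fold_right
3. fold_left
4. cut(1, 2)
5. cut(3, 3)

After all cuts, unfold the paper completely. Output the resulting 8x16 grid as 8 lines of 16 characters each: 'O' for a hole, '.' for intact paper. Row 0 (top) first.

Op 1 fold_up: fold axis h@4; visible region now rows[0,4) x cols[0,16) = 4x16
Op 2 fold_right: fold axis v@8; visible region now rows[0,4) x cols[8,16) = 4x8
Op 3 fold_left: fold axis v@12; visible region now rows[0,4) x cols[8,12) = 4x4
Op 4 cut(1, 2): punch at orig (1,10); cuts so far [(1, 10)]; region rows[0,4) x cols[8,12) = 4x4
Op 5 cut(3, 3): punch at orig (3,11); cuts so far [(1, 10), (3, 11)]; region rows[0,4) x cols[8,12) = 4x4
Unfold 1 (reflect across v@12): 4 holes -> [(1, 10), (1, 13), (3, 11), (3, 12)]
Unfold 2 (reflect across v@8): 8 holes -> [(1, 2), (1, 5), (1, 10), (1, 13), (3, 3), (3, 4), (3, 11), (3, 12)]
Unfold 3 (reflect across h@4): 16 holes -> [(1, 2), (1, 5), (1, 10), (1, 13), (3, 3), (3, 4), (3, 11), (3, 12), (4, 3), (4, 4), (4, 11), (4, 12), (6, 2), (6, 5), (6, 10), (6, 13)]

Answer: ................
..O..O....O..O..
................
...OO......OO...
...OO......OO...
................
..O..O....O..O..
................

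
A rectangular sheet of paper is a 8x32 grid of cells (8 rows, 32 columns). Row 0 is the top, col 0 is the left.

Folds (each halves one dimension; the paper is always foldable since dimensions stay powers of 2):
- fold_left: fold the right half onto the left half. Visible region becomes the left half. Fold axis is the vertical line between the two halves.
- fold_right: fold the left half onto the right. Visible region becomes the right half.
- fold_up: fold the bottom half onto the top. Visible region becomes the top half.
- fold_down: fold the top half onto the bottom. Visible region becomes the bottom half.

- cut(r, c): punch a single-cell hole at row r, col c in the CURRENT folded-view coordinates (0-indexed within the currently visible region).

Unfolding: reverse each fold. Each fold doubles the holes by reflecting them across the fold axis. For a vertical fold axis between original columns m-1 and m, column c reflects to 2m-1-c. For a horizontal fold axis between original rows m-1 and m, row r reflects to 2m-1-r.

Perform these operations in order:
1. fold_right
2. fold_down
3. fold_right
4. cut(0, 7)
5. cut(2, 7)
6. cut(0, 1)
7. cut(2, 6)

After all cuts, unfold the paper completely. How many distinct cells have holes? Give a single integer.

Answer: 32

Derivation:
Op 1 fold_right: fold axis v@16; visible region now rows[0,8) x cols[16,32) = 8x16
Op 2 fold_down: fold axis h@4; visible region now rows[4,8) x cols[16,32) = 4x16
Op 3 fold_right: fold axis v@24; visible region now rows[4,8) x cols[24,32) = 4x8
Op 4 cut(0, 7): punch at orig (4,31); cuts so far [(4, 31)]; region rows[4,8) x cols[24,32) = 4x8
Op 5 cut(2, 7): punch at orig (6,31); cuts so far [(4, 31), (6, 31)]; region rows[4,8) x cols[24,32) = 4x8
Op 6 cut(0, 1): punch at orig (4,25); cuts so far [(4, 25), (4, 31), (6, 31)]; region rows[4,8) x cols[24,32) = 4x8
Op 7 cut(2, 6): punch at orig (6,30); cuts so far [(4, 25), (4, 31), (6, 30), (6, 31)]; region rows[4,8) x cols[24,32) = 4x8
Unfold 1 (reflect across v@24): 8 holes -> [(4, 16), (4, 22), (4, 25), (4, 31), (6, 16), (6, 17), (6, 30), (6, 31)]
Unfold 2 (reflect across h@4): 16 holes -> [(1, 16), (1, 17), (1, 30), (1, 31), (3, 16), (3, 22), (3, 25), (3, 31), (4, 16), (4, 22), (4, 25), (4, 31), (6, 16), (6, 17), (6, 30), (6, 31)]
Unfold 3 (reflect across v@16): 32 holes -> [(1, 0), (1, 1), (1, 14), (1, 15), (1, 16), (1, 17), (1, 30), (1, 31), (3, 0), (3, 6), (3, 9), (3, 15), (3, 16), (3, 22), (3, 25), (3, 31), (4, 0), (4, 6), (4, 9), (4, 15), (4, 16), (4, 22), (4, 25), (4, 31), (6, 0), (6, 1), (6, 14), (6, 15), (6, 16), (6, 17), (6, 30), (6, 31)]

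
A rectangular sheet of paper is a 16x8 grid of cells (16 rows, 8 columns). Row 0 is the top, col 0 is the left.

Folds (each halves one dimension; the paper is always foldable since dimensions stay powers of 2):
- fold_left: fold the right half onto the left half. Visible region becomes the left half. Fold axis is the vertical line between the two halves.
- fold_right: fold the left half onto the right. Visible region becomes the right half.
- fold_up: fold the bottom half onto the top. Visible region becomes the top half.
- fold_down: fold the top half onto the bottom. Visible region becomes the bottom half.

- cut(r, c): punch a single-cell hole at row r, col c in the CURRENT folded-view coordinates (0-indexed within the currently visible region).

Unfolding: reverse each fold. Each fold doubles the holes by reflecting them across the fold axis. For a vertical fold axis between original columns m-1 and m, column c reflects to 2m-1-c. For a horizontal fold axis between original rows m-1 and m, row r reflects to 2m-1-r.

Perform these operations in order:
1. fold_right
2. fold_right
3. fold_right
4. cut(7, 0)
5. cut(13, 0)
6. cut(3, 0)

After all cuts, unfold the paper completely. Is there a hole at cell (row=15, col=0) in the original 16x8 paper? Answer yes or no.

Answer: no

Derivation:
Op 1 fold_right: fold axis v@4; visible region now rows[0,16) x cols[4,8) = 16x4
Op 2 fold_right: fold axis v@6; visible region now rows[0,16) x cols[6,8) = 16x2
Op 3 fold_right: fold axis v@7; visible region now rows[0,16) x cols[7,8) = 16x1
Op 4 cut(7, 0): punch at orig (7,7); cuts so far [(7, 7)]; region rows[0,16) x cols[7,8) = 16x1
Op 5 cut(13, 0): punch at orig (13,7); cuts so far [(7, 7), (13, 7)]; region rows[0,16) x cols[7,8) = 16x1
Op 6 cut(3, 0): punch at orig (3,7); cuts so far [(3, 7), (7, 7), (13, 7)]; region rows[0,16) x cols[7,8) = 16x1
Unfold 1 (reflect across v@7): 6 holes -> [(3, 6), (3, 7), (7, 6), (7, 7), (13, 6), (13, 7)]
Unfold 2 (reflect across v@6): 12 holes -> [(3, 4), (3, 5), (3, 6), (3, 7), (7, 4), (7, 5), (7, 6), (7, 7), (13, 4), (13, 5), (13, 6), (13, 7)]
Unfold 3 (reflect across v@4): 24 holes -> [(3, 0), (3, 1), (3, 2), (3, 3), (3, 4), (3, 5), (3, 6), (3, 7), (7, 0), (7, 1), (7, 2), (7, 3), (7, 4), (7, 5), (7, 6), (7, 7), (13, 0), (13, 1), (13, 2), (13, 3), (13, 4), (13, 5), (13, 6), (13, 7)]
Holes: [(3, 0), (3, 1), (3, 2), (3, 3), (3, 4), (3, 5), (3, 6), (3, 7), (7, 0), (7, 1), (7, 2), (7, 3), (7, 4), (7, 5), (7, 6), (7, 7), (13, 0), (13, 1), (13, 2), (13, 3), (13, 4), (13, 5), (13, 6), (13, 7)]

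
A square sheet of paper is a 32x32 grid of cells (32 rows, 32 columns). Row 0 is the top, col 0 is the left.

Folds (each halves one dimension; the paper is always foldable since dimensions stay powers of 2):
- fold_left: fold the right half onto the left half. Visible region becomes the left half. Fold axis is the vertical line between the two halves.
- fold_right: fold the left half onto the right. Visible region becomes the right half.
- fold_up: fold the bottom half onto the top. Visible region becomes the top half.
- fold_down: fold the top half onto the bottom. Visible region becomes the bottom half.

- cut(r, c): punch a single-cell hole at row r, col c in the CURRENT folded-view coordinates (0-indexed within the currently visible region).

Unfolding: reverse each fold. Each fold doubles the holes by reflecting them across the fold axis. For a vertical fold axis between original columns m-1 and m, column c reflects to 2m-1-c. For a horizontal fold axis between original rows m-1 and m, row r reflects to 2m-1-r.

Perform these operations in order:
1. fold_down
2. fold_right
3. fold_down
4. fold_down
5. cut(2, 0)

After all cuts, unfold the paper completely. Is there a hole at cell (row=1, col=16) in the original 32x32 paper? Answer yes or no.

Op 1 fold_down: fold axis h@16; visible region now rows[16,32) x cols[0,32) = 16x32
Op 2 fold_right: fold axis v@16; visible region now rows[16,32) x cols[16,32) = 16x16
Op 3 fold_down: fold axis h@24; visible region now rows[24,32) x cols[16,32) = 8x16
Op 4 fold_down: fold axis h@28; visible region now rows[28,32) x cols[16,32) = 4x16
Op 5 cut(2, 0): punch at orig (30,16); cuts so far [(30, 16)]; region rows[28,32) x cols[16,32) = 4x16
Unfold 1 (reflect across h@28): 2 holes -> [(25, 16), (30, 16)]
Unfold 2 (reflect across h@24): 4 holes -> [(17, 16), (22, 16), (25, 16), (30, 16)]
Unfold 3 (reflect across v@16): 8 holes -> [(17, 15), (17, 16), (22, 15), (22, 16), (25, 15), (25, 16), (30, 15), (30, 16)]
Unfold 4 (reflect across h@16): 16 holes -> [(1, 15), (1, 16), (6, 15), (6, 16), (9, 15), (9, 16), (14, 15), (14, 16), (17, 15), (17, 16), (22, 15), (22, 16), (25, 15), (25, 16), (30, 15), (30, 16)]
Holes: [(1, 15), (1, 16), (6, 15), (6, 16), (9, 15), (9, 16), (14, 15), (14, 16), (17, 15), (17, 16), (22, 15), (22, 16), (25, 15), (25, 16), (30, 15), (30, 16)]

Answer: yes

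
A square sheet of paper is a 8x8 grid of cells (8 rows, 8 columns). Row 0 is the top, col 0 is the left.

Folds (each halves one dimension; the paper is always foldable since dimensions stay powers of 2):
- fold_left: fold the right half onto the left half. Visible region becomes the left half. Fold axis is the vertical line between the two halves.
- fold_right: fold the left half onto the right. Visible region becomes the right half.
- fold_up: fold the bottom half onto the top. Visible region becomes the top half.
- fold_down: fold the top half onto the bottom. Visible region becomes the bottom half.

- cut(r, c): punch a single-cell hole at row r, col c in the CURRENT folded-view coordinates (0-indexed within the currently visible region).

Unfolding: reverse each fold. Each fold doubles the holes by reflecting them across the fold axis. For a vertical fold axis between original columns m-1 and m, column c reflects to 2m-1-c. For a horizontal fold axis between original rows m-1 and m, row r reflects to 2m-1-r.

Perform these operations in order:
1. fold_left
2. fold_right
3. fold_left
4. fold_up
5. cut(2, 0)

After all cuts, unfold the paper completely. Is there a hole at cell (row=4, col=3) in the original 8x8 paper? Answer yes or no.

Op 1 fold_left: fold axis v@4; visible region now rows[0,8) x cols[0,4) = 8x4
Op 2 fold_right: fold axis v@2; visible region now rows[0,8) x cols[2,4) = 8x2
Op 3 fold_left: fold axis v@3; visible region now rows[0,8) x cols[2,3) = 8x1
Op 4 fold_up: fold axis h@4; visible region now rows[0,4) x cols[2,3) = 4x1
Op 5 cut(2, 0): punch at orig (2,2); cuts so far [(2, 2)]; region rows[0,4) x cols[2,3) = 4x1
Unfold 1 (reflect across h@4): 2 holes -> [(2, 2), (5, 2)]
Unfold 2 (reflect across v@3): 4 holes -> [(2, 2), (2, 3), (5, 2), (5, 3)]
Unfold 3 (reflect across v@2): 8 holes -> [(2, 0), (2, 1), (2, 2), (2, 3), (5, 0), (5, 1), (5, 2), (5, 3)]
Unfold 4 (reflect across v@4): 16 holes -> [(2, 0), (2, 1), (2, 2), (2, 3), (2, 4), (2, 5), (2, 6), (2, 7), (5, 0), (5, 1), (5, 2), (5, 3), (5, 4), (5, 5), (5, 6), (5, 7)]
Holes: [(2, 0), (2, 1), (2, 2), (2, 3), (2, 4), (2, 5), (2, 6), (2, 7), (5, 0), (5, 1), (5, 2), (5, 3), (5, 4), (5, 5), (5, 6), (5, 7)]

Answer: no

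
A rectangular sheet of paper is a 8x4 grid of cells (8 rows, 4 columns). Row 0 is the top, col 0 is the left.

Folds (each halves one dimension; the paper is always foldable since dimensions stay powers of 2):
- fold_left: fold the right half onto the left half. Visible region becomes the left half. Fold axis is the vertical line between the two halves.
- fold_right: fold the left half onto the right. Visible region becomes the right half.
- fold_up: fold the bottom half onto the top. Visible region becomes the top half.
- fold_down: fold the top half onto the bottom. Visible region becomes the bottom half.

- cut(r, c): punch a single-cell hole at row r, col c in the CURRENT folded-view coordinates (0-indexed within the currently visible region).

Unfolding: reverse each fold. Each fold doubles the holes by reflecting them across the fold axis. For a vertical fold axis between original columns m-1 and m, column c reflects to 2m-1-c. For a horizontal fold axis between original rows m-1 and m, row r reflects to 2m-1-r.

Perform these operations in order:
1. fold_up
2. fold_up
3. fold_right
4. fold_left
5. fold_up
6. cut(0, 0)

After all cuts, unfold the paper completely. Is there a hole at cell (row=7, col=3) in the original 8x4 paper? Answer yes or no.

Answer: yes

Derivation:
Op 1 fold_up: fold axis h@4; visible region now rows[0,4) x cols[0,4) = 4x4
Op 2 fold_up: fold axis h@2; visible region now rows[0,2) x cols[0,4) = 2x4
Op 3 fold_right: fold axis v@2; visible region now rows[0,2) x cols[2,4) = 2x2
Op 4 fold_left: fold axis v@3; visible region now rows[0,2) x cols[2,3) = 2x1
Op 5 fold_up: fold axis h@1; visible region now rows[0,1) x cols[2,3) = 1x1
Op 6 cut(0, 0): punch at orig (0,2); cuts so far [(0, 2)]; region rows[0,1) x cols[2,3) = 1x1
Unfold 1 (reflect across h@1): 2 holes -> [(0, 2), (1, 2)]
Unfold 2 (reflect across v@3): 4 holes -> [(0, 2), (0, 3), (1, 2), (1, 3)]
Unfold 3 (reflect across v@2): 8 holes -> [(0, 0), (0, 1), (0, 2), (0, 3), (1, 0), (1, 1), (1, 2), (1, 3)]
Unfold 4 (reflect across h@2): 16 holes -> [(0, 0), (0, 1), (0, 2), (0, 3), (1, 0), (1, 1), (1, 2), (1, 3), (2, 0), (2, 1), (2, 2), (2, 3), (3, 0), (3, 1), (3, 2), (3, 3)]
Unfold 5 (reflect across h@4): 32 holes -> [(0, 0), (0, 1), (0, 2), (0, 3), (1, 0), (1, 1), (1, 2), (1, 3), (2, 0), (2, 1), (2, 2), (2, 3), (3, 0), (3, 1), (3, 2), (3, 3), (4, 0), (4, 1), (4, 2), (4, 3), (5, 0), (5, 1), (5, 2), (5, 3), (6, 0), (6, 1), (6, 2), (6, 3), (7, 0), (7, 1), (7, 2), (7, 3)]
Holes: [(0, 0), (0, 1), (0, 2), (0, 3), (1, 0), (1, 1), (1, 2), (1, 3), (2, 0), (2, 1), (2, 2), (2, 3), (3, 0), (3, 1), (3, 2), (3, 3), (4, 0), (4, 1), (4, 2), (4, 3), (5, 0), (5, 1), (5, 2), (5, 3), (6, 0), (6, 1), (6, 2), (6, 3), (7, 0), (7, 1), (7, 2), (7, 3)]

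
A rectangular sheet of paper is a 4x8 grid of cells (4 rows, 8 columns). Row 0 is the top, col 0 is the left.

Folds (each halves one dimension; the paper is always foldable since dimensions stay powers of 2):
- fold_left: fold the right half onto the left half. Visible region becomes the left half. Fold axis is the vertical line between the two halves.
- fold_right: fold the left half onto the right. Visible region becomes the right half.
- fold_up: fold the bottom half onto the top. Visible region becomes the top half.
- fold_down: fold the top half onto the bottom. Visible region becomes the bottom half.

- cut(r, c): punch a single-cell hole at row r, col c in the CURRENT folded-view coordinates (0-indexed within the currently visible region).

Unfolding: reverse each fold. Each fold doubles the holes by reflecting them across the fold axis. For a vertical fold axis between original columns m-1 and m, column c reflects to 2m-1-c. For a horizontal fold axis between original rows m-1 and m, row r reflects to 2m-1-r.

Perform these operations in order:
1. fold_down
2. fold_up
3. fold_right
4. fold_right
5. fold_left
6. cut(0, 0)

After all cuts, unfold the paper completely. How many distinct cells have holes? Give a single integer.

Op 1 fold_down: fold axis h@2; visible region now rows[2,4) x cols[0,8) = 2x8
Op 2 fold_up: fold axis h@3; visible region now rows[2,3) x cols[0,8) = 1x8
Op 3 fold_right: fold axis v@4; visible region now rows[2,3) x cols[4,8) = 1x4
Op 4 fold_right: fold axis v@6; visible region now rows[2,3) x cols[6,8) = 1x2
Op 5 fold_left: fold axis v@7; visible region now rows[2,3) x cols[6,7) = 1x1
Op 6 cut(0, 0): punch at orig (2,6); cuts so far [(2, 6)]; region rows[2,3) x cols[6,7) = 1x1
Unfold 1 (reflect across v@7): 2 holes -> [(2, 6), (2, 7)]
Unfold 2 (reflect across v@6): 4 holes -> [(2, 4), (2, 5), (2, 6), (2, 7)]
Unfold 3 (reflect across v@4): 8 holes -> [(2, 0), (2, 1), (2, 2), (2, 3), (2, 4), (2, 5), (2, 6), (2, 7)]
Unfold 4 (reflect across h@3): 16 holes -> [(2, 0), (2, 1), (2, 2), (2, 3), (2, 4), (2, 5), (2, 6), (2, 7), (3, 0), (3, 1), (3, 2), (3, 3), (3, 4), (3, 5), (3, 6), (3, 7)]
Unfold 5 (reflect across h@2): 32 holes -> [(0, 0), (0, 1), (0, 2), (0, 3), (0, 4), (0, 5), (0, 6), (0, 7), (1, 0), (1, 1), (1, 2), (1, 3), (1, 4), (1, 5), (1, 6), (1, 7), (2, 0), (2, 1), (2, 2), (2, 3), (2, 4), (2, 5), (2, 6), (2, 7), (3, 0), (3, 1), (3, 2), (3, 3), (3, 4), (3, 5), (3, 6), (3, 7)]

Answer: 32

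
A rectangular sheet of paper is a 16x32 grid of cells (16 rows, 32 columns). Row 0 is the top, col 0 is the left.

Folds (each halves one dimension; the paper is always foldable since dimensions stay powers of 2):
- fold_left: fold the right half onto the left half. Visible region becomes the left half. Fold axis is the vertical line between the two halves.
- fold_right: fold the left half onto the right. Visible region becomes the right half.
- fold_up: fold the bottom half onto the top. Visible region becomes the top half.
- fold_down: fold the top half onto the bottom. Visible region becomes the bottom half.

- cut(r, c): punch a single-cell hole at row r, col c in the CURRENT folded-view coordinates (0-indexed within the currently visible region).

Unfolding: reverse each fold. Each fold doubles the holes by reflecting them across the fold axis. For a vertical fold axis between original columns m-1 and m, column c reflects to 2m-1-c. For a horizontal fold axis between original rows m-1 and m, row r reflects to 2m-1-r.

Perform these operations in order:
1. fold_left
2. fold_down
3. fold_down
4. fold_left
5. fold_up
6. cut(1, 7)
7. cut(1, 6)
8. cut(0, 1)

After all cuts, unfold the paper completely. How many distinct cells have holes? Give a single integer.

Op 1 fold_left: fold axis v@16; visible region now rows[0,16) x cols[0,16) = 16x16
Op 2 fold_down: fold axis h@8; visible region now rows[8,16) x cols[0,16) = 8x16
Op 3 fold_down: fold axis h@12; visible region now rows[12,16) x cols[0,16) = 4x16
Op 4 fold_left: fold axis v@8; visible region now rows[12,16) x cols[0,8) = 4x8
Op 5 fold_up: fold axis h@14; visible region now rows[12,14) x cols[0,8) = 2x8
Op 6 cut(1, 7): punch at orig (13,7); cuts so far [(13, 7)]; region rows[12,14) x cols[0,8) = 2x8
Op 7 cut(1, 6): punch at orig (13,6); cuts so far [(13, 6), (13, 7)]; region rows[12,14) x cols[0,8) = 2x8
Op 8 cut(0, 1): punch at orig (12,1); cuts so far [(12, 1), (13, 6), (13, 7)]; region rows[12,14) x cols[0,8) = 2x8
Unfold 1 (reflect across h@14): 6 holes -> [(12, 1), (13, 6), (13, 7), (14, 6), (14, 7), (15, 1)]
Unfold 2 (reflect across v@8): 12 holes -> [(12, 1), (12, 14), (13, 6), (13, 7), (13, 8), (13, 9), (14, 6), (14, 7), (14, 8), (14, 9), (15, 1), (15, 14)]
Unfold 3 (reflect across h@12): 24 holes -> [(8, 1), (8, 14), (9, 6), (9, 7), (9, 8), (9, 9), (10, 6), (10, 7), (10, 8), (10, 9), (11, 1), (11, 14), (12, 1), (12, 14), (13, 6), (13, 7), (13, 8), (13, 9), (14, 6), (14, 7), (14, 8), (14, 9), (15, 1), (15, 14)]
Unfold 4 (reflect across h@8): 48 holes -> [(0, 1), (0, 14), (1, 6), (1, 7), (1, 8), (1, 9), (2, 6), (2, 7), (2, 8), (2, 9), (3, 1), (3, 14), (4, 1), (4, 14), (5, 6), (5, 7), (5, 8), (5, 9), (6, 6), (6, 7), (6, 8), (6, 9), (7, 1), (7, 14), (8, 1), (8, 14), (9, 6), (9, 7), (9, 8), (9, 9), (10, 6), (10, 7), (10, 8), (10, 9), (11, 1), (11, 14), (12, 1), (12, 14), (13, 6), (13, 7), (13, 8), (13, 9), (14, 6), (14, 7), (14, 8), (14, 9), (15, 1), (15, 14)]
Unfold 5 (reflect across v@16): 96 holes -> [(0, 1), (0, 14), (0, 17), (0, 30), (1, 6), (1, 7), (1, 8), (1, 9), (1, 22), (1, 23), (1, 24), (1, 25), (2, 6), (2, 7), (2, 8), (2, 9), (2, 22), (2, 23), (2, 24), (2, 25), (3, 1), (3, 14), (3, 17), (3, 30), (4, 1), (4, 14), (4, 17), (4, 30), (5, 6), (5, 7), (5, 8), (5, 9), (5, 22), (5, 23), (5, 24), (5, 25), (6, 6), (6, 7), (6, 8), (6, 9), (6, 22), (6, 23), (6, 24), (6, 25), (7, 1), (7, 14), (7, 17), (7, 30), (8, 1), (8, 14), (8, 17), (8, 30), (9, 6), (9, 7), (9, 8), (9, 9), (9, 22), (9, 23), (9, 24), (9, 25), (10, 6), (10, 7), (10, 8), (10, 9), (10, 22), (10, 23), (10, 24), (10, 25), (11, 1), (11, 14), (11, 17), (11, 30), (12, 1), (12, 14), (12, 17), (12, 30), (13, 6), (13, 7), (13, 8), (13, 9), (13, 22), (13, 23), (13, 24), (13, 25), (14, 6), (14, 7), (14, 8), (14, 9), (14, 22), (14, 23), (14, 24), (14, 25), (15, 1), (15, 14), (15, 17), (15, 30)]

Answer: 96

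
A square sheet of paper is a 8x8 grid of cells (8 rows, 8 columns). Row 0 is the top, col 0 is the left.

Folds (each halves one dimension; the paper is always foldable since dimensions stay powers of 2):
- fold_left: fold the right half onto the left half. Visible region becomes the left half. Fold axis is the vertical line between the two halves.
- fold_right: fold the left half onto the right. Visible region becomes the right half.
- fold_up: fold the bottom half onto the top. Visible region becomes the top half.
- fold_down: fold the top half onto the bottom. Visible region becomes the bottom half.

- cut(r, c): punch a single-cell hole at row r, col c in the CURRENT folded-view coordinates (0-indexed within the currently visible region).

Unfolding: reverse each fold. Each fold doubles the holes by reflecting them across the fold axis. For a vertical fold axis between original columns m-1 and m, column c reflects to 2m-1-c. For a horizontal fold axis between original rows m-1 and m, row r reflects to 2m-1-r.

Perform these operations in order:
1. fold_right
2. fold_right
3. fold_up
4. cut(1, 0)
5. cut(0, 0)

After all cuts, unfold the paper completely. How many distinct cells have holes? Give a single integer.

Answer: 16

Derivation:
Op 1 fold_right: fold axis v@4; visible region now rows[0,8) x cols[4,8) = 8x4
Op 2 fold_right: fold axis v@6; visible region now rows[0,8) x cols[6,8) = 8x2
Op 3 fold_up: fold axis h@4; visible region now rows[0,4) x cols[6,8) = 4x2
Op 4 cut(1, 0): punch at orig (1,6); cuts so far [(1, 6)]; region rows[0,4) x cols[6,8) = 4x2
Op 5 cut(0, 0): punch at orig (0,6); cuts so far [(0, 6), (1, 6)]; region rows[0,4) x cols[6,8) = 4x2
Unfold 1 (reflect across h@4): 4 holes -> [(0, 6), (1, 6), (6, 6), (7, 6)]
Unfold 2 (reflect across v@6): 8 holes -> [(0, 5), (0, 6), (1, 5), (1, 6), (6, 5), (6, 6), (7, 5), (7, 6)]
Unfold 3 (reflect across v@4): 16 holes -> [(0, 1), (0, 2), (0, 5), (0, 6), (1, 1), (1, 2), (1, 5), (1, 6), (6, 1), (6, 2), (6, 5), (6, 6), (7, 1), (7, 2), (7, 5), (7, 6)]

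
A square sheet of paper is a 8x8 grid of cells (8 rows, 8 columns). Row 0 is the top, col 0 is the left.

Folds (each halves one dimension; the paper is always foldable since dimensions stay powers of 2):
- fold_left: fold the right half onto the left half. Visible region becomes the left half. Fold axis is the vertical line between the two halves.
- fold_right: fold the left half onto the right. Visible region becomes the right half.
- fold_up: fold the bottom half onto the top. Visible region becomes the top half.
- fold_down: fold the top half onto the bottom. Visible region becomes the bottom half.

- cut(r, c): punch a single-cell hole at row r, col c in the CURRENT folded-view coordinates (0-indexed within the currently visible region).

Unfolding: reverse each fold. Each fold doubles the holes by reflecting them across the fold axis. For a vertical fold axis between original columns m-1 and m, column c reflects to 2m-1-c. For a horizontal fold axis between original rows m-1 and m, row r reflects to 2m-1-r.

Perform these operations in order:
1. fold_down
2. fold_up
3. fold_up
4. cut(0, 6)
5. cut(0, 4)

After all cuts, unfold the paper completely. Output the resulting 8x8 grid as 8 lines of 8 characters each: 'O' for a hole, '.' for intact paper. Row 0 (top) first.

Answer: ....O.O.
....O.O.
....O.O.
....O.O.
....O.O.
....O.O.
....O.O.
....O.O.

Derivation:
Op 1 fold_down: fold axis h@4; visible region now rows[4,8) x cols[0,8) = 4x8
Op 2 fold_up: fold axis h@6; visible region now rows[4,6) x cols[0,8) = 2x8
Op 3 fold_up: fold axis h@5; visible region now rows[4,5) x cols[0,8) = 1x8
Op 4 cut(0, 6): punch at orig (4,6); cuts so far [(4, 6)]; region rows[4,5) x cols[0,8) = 1x8
Op 5 cut(0, 4): punch at orig (4,4); cuts so far [(4, 4), (4, 6)]; region rows[4,5) x cols[0,8) = 1x8
Unfold 1 (reflect across h@5): 4 holes -> [(4, 4), (4, 6), (5, 4), (5, 6)]
Unfold 2 (reflect across h@6): 8 holes -> [(4, 4), (4, 6), (5, 4), (5, 6), (6, 4), (6, 6), (7, 4), (7, 6)]
Unfold 3 (reflect across h@4): 16 holes -> [(0, 4), (0, 6), (1, 4), (1, 6), (2, 4), (2, 6), (3, 4), (3, 6), (4, 4), (4, 6), (5, 4), (5, 6), (6, 4), (6, 6), (7, 4), (7, 6)]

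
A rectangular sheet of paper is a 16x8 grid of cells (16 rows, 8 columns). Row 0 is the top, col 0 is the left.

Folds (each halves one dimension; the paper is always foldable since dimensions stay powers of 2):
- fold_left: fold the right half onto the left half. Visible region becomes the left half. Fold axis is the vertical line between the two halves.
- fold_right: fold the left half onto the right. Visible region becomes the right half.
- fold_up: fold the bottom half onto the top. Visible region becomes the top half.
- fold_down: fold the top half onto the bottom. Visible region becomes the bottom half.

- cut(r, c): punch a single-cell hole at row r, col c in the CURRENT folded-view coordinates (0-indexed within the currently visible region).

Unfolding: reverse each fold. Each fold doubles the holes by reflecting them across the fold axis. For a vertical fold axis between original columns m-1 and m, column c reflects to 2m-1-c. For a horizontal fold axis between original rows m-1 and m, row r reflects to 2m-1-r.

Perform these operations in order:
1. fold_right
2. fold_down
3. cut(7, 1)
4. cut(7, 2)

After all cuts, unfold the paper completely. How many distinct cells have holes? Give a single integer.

Op 1 fold_right: fold axis v@4; visible region now rows[0,16) x cols[4,8) = 16x4
Op 2 fold_down: fold axis h@8; visible region now rows[8,16) x cols[4,8) = 8x4
Op 3 cut(7, 1): punch at orig (15,5); cuts so far [(15, 5)]; region rows[8,16) x cols[4,8) = 8x4
Op 4 cut(7, 2): punch at orig (15,6); cuts so far [(15, 5), (15, 6)]; region rows[8,16) x cols[4,8) = 8x4
Unfold 1 (reflect across h@8): 4 holes -> [(0, 5), (0, 6), (15, 5), (15, 6)]
Unfold 2 (reflect across v@4): 8 holes -> [(0, 1), (0, 2), (0, 5), (0, 6), (15, 1), (15, 2), (15, 5), (15, 6)]

Answer: 8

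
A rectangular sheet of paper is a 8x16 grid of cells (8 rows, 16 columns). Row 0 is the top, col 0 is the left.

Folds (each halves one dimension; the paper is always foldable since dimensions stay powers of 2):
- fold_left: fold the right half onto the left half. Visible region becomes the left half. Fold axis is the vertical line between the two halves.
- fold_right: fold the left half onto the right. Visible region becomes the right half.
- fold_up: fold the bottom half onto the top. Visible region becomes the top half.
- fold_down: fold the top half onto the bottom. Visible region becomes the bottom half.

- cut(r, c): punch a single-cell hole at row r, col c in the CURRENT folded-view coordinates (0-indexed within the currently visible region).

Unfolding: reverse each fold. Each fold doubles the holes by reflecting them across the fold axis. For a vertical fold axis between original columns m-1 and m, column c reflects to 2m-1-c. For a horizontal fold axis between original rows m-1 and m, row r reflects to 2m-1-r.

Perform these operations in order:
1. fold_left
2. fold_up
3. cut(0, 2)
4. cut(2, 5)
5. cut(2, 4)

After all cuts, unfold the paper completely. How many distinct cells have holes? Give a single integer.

Op 1 fold_left: fold axis v@8; visible region now rows[0,8) x cols[0,8) = 8x8
Op 2 fold_up: fold axis h@4; visible region now rows[0,4) x cols[0,8) = 4x8
Op 3 cut(0, 2): punch at orig (0,2); cuts so far [(0, 2)]; region rows[0,4) x cols[0,8) = 4x8
Op 4 cut(2, 5): punch at orig (2,5); cuts so far [(0, 2), (2, 5)]; region rows[0,4) x cols[0,8) = 4x8
Op 5 cut(2, 4): punch at orig (2,4); cuts so far [(0, 2), (2, 4), (2, 5)]; region rows[0,4) x cols[0,8) = 4x8
Unfold 1 (reflect across h@4): 6 holes -> [(0, 2), (2, 4), (2, 5), (5, 4), (5, 5), (7, 2)]
Unfold 2 (reflect across v@8): 12 holes -> [(0, 2), (0, 13), (2, 4), (2, 5), (2, 10), (2, 11), (5, 4), (5, 5), (5, 10), (5, 11), (7, 2), (7, 13)]

Answer: 12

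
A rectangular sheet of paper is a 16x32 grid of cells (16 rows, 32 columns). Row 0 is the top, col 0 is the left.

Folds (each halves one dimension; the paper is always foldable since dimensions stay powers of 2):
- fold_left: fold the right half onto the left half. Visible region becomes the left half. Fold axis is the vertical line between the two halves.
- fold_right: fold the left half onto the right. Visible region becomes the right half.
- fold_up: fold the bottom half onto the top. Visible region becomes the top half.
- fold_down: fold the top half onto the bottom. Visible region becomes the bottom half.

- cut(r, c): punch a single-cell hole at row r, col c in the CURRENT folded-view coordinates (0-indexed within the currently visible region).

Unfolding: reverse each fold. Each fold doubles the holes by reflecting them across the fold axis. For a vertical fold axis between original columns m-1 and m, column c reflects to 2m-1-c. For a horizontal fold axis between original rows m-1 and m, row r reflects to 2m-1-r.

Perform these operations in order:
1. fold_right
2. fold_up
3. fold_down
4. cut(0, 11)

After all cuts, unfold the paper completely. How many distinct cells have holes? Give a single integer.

Answer: 8

Derivation:
Op 1 fold_right: fold axis v@16; visible region now rows[0,16) x cols[16,32) = 16x16
Op 2 fold_up: fold axis h@8; visible region now rows[0,8) x cols[16,32) = 8x16
Op 3 fold_down: fold axis h@4; visible region now rows[4,8) x cols[16,32) = 4x16
Op 4 cut(0, 11): punch at orig (4,27); cuts so far [(4, 27)]; region rows[4,8) x cols[16,32) = 4x16
Unfold 1 (reflect across h@4): 2 holes -> [(3, 27), (4, 27)]
Unfold 2 (reflect across h@8): 4 holes -> [(3, 27), (4, 27), (11, 27), (12, 27)]
Unfold 3 (reflect across v@16): 8 holes -> [(3, 4), (3, 27), (4, 4), (4, 27), (11, 4), (11, 27), (12, 4), (12, 27)]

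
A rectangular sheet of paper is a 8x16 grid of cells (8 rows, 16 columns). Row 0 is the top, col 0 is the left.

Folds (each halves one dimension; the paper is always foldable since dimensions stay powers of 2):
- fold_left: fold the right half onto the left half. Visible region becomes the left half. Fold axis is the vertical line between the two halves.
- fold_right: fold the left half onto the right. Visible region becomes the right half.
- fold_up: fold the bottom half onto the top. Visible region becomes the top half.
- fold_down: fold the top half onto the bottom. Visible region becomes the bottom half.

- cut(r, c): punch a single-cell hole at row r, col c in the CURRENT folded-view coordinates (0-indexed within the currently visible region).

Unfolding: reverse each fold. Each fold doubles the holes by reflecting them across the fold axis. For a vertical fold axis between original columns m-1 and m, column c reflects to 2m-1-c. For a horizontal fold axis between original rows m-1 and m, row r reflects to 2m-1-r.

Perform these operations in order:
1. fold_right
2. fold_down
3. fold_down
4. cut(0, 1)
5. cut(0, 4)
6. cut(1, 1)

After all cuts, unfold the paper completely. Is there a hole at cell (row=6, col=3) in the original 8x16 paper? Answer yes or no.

Answer: yes

Derivation:
Op 1 fold_right: fold axis v@8; visible region now rows[0,8) x cols[8,16) = 8x8
Op 2 fold_down: fold axis h@4; visible region now rows[4,8) x cols[8,16) = 4x8
Op 3 fold_down: fold axis h@6; visible region now rows[6,8) x cols[8,16) = 2x8
Op 4 cut(0, 1): punch at orig (6,9); cuts so far [(6, 9)]; region rows[6,8) x cols[8,16) = 2x8
Op 5 cut(0, 4): punch at orig (6,12); cuts so far [(6, 9), (6, 12)]; region rows[6,8) x cols[8,16) = 2x8
Op 6 cut(1, 1): punch at orig (7,9); cuts so far [(6, 9), (6, 12), (7, 9)]; region rows[6,8) x cols[8,16) = 2x8
Unfold 1 (reflect across h@6): 6 holes -> [(4, 9), (5, 9), (5, 12), (6, 9), (6, 12), (7, 9)]
Unfold 2 (reflect across h@4): 12 holes -> [(0, 9), (1, 9), (1, 12), (2, 9), (2, 12), (3, 9), (4, 9), (5, 9), (5, 12), (6, 9), (6, 12), (7, 9)]
Unfold 3 (reflect across v@8): 24 holes -> [(0, 6), (0, 9), (1, 3), (1, 6), (1, 9), (1, 12), (2, 3), (2, 6), (2, 9), (2, 12), (3, 6), (3, 9), (4, 6), (4, 9), (5, 3), (5, 6), (5, 9), (5, 12), (6, 3), (6, 6), (6, 9), (6, 12), (7, 6), (7, 9)]
Holes: [(0, 6), (0, 9), (1, 3), (1, 6), (1, 9), (1, 12), (2, 3), (2, 6), (2, 9), (2, 12), (3, 6), (3, 9), (4, 6), (4, 9), (5, 3), (5, 6), (5, 9), (5, 12), (6, 3), (6, 6), (6, 9), (6, 12), (7, 6), (7, 9)]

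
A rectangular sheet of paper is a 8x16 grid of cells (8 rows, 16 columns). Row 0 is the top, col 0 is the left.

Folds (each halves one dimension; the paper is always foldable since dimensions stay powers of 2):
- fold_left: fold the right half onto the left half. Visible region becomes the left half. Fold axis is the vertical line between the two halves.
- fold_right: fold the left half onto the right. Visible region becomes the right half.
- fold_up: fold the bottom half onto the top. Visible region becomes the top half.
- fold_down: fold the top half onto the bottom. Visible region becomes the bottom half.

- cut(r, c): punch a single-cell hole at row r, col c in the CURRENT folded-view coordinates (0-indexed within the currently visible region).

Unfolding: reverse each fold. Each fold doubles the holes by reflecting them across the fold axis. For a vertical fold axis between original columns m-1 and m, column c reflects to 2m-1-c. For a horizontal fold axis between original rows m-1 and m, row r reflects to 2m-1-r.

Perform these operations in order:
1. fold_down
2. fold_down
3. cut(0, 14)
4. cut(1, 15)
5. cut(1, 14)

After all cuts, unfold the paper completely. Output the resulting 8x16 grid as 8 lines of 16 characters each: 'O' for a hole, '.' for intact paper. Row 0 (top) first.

Answer: ..............OO
..............O.
..............O.
..............OO
..............OO
..............O.
..............O.
..............OO

Derivation:
Op 1 fold_down: fold axis h@4; visible region now rows[4,8) x cols[0,16) = 4x16
Op 2 fold_down: fold axis h@6; visible region now rows[6,8) x cols[0,16) = 2x16
Op 3 cut(0, 14): punch at orig (6,14); cuts so far [(6, 14)]; region rows[6,8) x cols[0,16) = 2x16
Op 4 cut(1, 15): punch at orig (7,15); cuts so far [(6, 14), (7, 15)]; region rows[6,8) x cols[0,16) = 2x16
Op 5 cut(1, 14): punch at orig (7,14); cuts so far [(6, 14), (7, 14), (7, 15)]; region rows[6,8) x cols[0,16) = 2x16
Unfold 1 (reflect across h@6): 6 holes -> [(4, 14), (4, 15), (5, 14), (6, 14), (7, 14), (7, 15)]
Unfold 2 (reflect across h@4): 12 holes -> [(0, 14), (0, 15), (1, 14), (2, 14), (3, 14), (3, 15), (4, 14), (4, 15), (5, 14), (6, 14), (7, 14), (7, 15)]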